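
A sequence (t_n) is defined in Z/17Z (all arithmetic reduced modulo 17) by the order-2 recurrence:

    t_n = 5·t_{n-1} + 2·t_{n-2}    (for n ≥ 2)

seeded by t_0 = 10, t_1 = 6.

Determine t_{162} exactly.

16

t_2 = 5·6 + 2·10 = 16
t_3 = 5·16 + 2·6 = 7
t_4 = 5·7 + 2·16 = 16
t_5 = 5·16 + 2·7 = 9
t_6 = 5·9 + 2·16 = 9
t_7 = 5·9 + 2·9 = 12
t_8 = 5·12 + 2·9 = 10
t_9 = 5·10 + 2·12 = 6
(t_8, t_9) = (10, 6) = (t_0, t_1), so the sequence has period 8.
162 ≡ 2 (mod 8), hence t_162 = t_2 = 16.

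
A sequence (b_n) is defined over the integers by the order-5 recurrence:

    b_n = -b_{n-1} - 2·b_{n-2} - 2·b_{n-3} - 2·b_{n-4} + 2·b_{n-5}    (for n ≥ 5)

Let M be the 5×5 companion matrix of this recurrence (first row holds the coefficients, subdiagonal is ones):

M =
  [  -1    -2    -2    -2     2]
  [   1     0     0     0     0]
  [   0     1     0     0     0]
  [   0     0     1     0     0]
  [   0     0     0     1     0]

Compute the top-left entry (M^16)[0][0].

-163

(M^16)[0][0] is the top entry after applying M 16 times to the unit state (1, 0, 0, 0, 0). Equivalently it is h_{20} for the auxiliary sequence (h_n) obeying the same recurrence with h_4 = 1 and h_i = 0 for 0 ≤ i < 4:
h_5 = -1·1 + -2·0 + -2·0 + -2·0 + 2·0 = -1
h_6 = -1·-1 + -2·1 + -2·0 + -2·0 + 2·0 = -1
h_7 = -1·-1 + -2·-1 + -2·1 + -2·0 + 2·0 = 1
h_8 = -1·1 + -2·-1 + -2·-1 + -2·1 + 2·0 = 1
h_9 = -1·1 + -2·1 + -2·-1 + -2·-1 + 2·1 = 3
h_10 = -1·3 + -2·1 + -2·1 + -2·-1 + 2·-1 = -7
h_11 = -1·-7 + -2·3 + -2·1 + -2·1 + 2·-1 = -5
h_12 = -1·-5 + -2·-7 + -2·3 + -2·1 + 2·1 = 13
h_13 = -1·13 + -2·-5 + -2·-7 + -2·3 + 2·1 = 7
h_14 = -1·7 + -2·13 + -2·-5 + -2·-7 + 2·3 = -3
h_15 = -1·-3 + -2·7 + -2·13 + -2·-5 + 2·-7 = -41
h_16 = -1·-41 + -2·-3 + -2·7 + -2·13 + 2·-5 = -3
h_17 = -1·-3 + -2·-41 + -2·-3 + -2·7 + 2·13 = 103
h_18 = -1·103 + -2·-3 + -2·-41 + -2·-3 + 2·7 = 5
h_19 = -1·5 + -2·103 + -2·-3 + -2·-41 + 2·-3 = -129
h_20 = -1·-129 + -2·5 + -2·103 + -2·-3 + 2·-41 = -163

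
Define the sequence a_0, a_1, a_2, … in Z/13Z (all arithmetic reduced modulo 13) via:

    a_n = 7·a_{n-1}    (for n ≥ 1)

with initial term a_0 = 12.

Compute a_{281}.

a_1 = 7·12 = 6
a_2 = 7·6 = 3
a_3 = 7·3 = 8
a_4 = 7·8 = 4
a_5 = 7·4 = 2
a_6 = 7·2 = 1
a_7 = 7·1 = 7
a_8 = 7·7 = 10
a_9 = 7·10 = 5
a_10 = 7·5 = 9
a_11 = 7·9 = 11
a_12 = 7·11 = 12
(a_12) = (12) = (a_0), so the sequence has period 12.
281 ≡ 5 (mod 12), hence a_281 = a_5 = 2.

2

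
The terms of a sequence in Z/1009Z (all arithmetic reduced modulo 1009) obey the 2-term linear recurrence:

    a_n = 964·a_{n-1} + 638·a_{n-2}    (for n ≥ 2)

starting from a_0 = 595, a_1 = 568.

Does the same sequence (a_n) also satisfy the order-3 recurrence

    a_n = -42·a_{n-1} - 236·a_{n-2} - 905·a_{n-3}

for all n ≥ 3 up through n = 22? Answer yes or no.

Terms a_0..a_22: 595, 568, 900, 13, 503, 794, 646, 245, 550, 390, 380, 659, 895, 783, 1005, 279, 28, 167, 259, 45, 768, 204, 520
n=3: candidate gives 13, actual a_3 = 13 ✓
n=4: candidate gives 503, actual a_4 = 503 ✓
n=5: candidate gives 794, actual a_5 = 794 ✓
n=6: candidate gives 646, actual a_6 = 646 ✓
n=7: candidate gives 245, actual a_7 = 245 ✓
n=8: candidate gives 550, actual a_8 = 550 ✓
n=9: candidate gives 390, actual a_9 = 390 ✓
n=10: candidate gives 380, actual a_10 = 380 ✓
n=11: candidate gives 659, actual a_11 = 659 ✓
n=12: candidate gives 895, actual a_12 = 895 ✓
n=13: candidate gives 783, actual a_13 = 783 ✓
n=14: candidate gives 1005, actual a_14 = 1005 ✓
n=15: candidate gives 279, actual a_15 = 279 ✓
n=16: candidate gives 28, actual a_16 = 28 ✓
n=17: candidate gives 167, actual a_17 = 167 ✓
n=18: candidate gives 259, actual a_18 = 259 ✓
n=19: candidate gives 45, actual a_19 = 45 ✓
n=20: candidate gives 768, actual a_20 = 768 ✓
n=21: candidate gives 204, actual a_21 = 204 ✓
n=22: candidate gives 520, actual a_22 = 520 ✓

yes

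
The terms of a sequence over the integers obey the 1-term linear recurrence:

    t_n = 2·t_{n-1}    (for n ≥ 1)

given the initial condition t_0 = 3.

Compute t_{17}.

t_1 = 2·3 = 6
t_2 = 2·6 = 12
t_3 = 2·12 = 24
t_4 = 2·24 = 48
t_5 = 2·48 = 96
t_6 = 2·96 = 192
t_7 = 2·192 = 384
t_8 = 2·384 = 768
t_9 = 2·768 = 1536
t_10 = 2·1536 = 3072
t_11 = 2·3072 = 6144
t_12 = 2·6144 = 12288
t_13 = 2·12288 = 24576
t_14 = 2·24576 = 49152
t_15 = 2·49152 = 98304
t_16 = 2·98304 = 196608
t_17 = 2·196608 = 393216

393216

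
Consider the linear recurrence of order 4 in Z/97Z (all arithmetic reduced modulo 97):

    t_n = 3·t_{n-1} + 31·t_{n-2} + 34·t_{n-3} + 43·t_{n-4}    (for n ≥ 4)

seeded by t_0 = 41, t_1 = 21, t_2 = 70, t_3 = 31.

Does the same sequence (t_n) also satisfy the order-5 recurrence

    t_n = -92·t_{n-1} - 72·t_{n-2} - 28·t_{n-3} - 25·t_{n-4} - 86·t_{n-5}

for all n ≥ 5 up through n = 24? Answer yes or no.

Terms t_0..t_24: 41, 21, 70, 31, 84, 34, 77, 42, 6, 65, 76, 82, 26, 45, 13, 24, 19, 74, 52, 54, 63, 23, 80, 82, 9
n=5: candidate gives 34, actual t_5 = 34 ✓
n=6: candidate gives 77, actual t_6 = 77 ✓
n=7: candidate gives 42, actual t_7 = 42 ✓
n=8: candidate gives 6, actual t_8 = 6 ✓
n=9: candidate gives 65, actual t_9 = 65 ✓
n=10: candidate gives 76, actual t_10 = 76 ✓
n=11: candidate gives 82, actual t_11 = 82 ✓
n=12: candidate gives 26, actual t_12 = 26 ✓
n=13: candidate gives 45, actual t_13 = 45 ✓
n=14: candidate gives 13, actual t_14 = 13 ✓
n=15: candidate gives 24, actual t_15 = 24 ✓
n=16: candidate gives 19, actual t_16 = 19 ✓
n=17: candidate gives 74, actual t_17 = 74 ✓
n=18: candidate gives 52, actual t_18 = 52 ✓
n=19: candidate gives 54, actual t_19 = 54 ✓
n=20: candidate gives 63, actual t_20 = 63 ✓
n=21: candidate gives 23, actual t_21 = 23 ✓
n=22: candidate gives 80, actual t_22 = 80 ✓
n=23: candidate gives 82, actual t_23 = 82 ✓
n=24: candidate gives 9, actual t_24 = 9 ✓

yes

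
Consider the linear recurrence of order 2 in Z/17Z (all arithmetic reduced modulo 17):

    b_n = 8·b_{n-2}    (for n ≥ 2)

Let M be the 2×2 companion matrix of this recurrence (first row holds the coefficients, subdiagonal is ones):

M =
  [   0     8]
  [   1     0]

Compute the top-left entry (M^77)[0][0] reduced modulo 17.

0

(M^77)[0][0] is the top entry after applying M 77 times to the unit state (1, 0). Equivalently it is h_{78} for the auxiliary sequence (h_n) obeying the same recurrence with h_1 = 1 and h_i = 0 for 0 ≤ i < 1:
h_2 = 0·1 + 8·0 = 0
h_3 = 0·0 + 8·1 = 8
h_4 = 0·8 + 8·0 = 0
h_5 = 0·0 + 8·8 = 13
h_6 = 0·13 + 8·0 = 0
h_7 = 0·0 + 8·13 = 2
h_8 = 0·2 + 8·0 = 0
h_9 = 0·0 + 8·2 = 16
h_10 = 0·16 + 8·0 = 0
h_11 = 0·0 + 8·16 = 9
h_12 = 0·9 + 8·0 = 0
h_13 = 0·0 + 8·9 = 4
h_14 = 0·4 + 8·0 = 0
h_15 = 0·0 + 8·4 = 15
h_16 = 0·15 + 8·0 = 0
h_17 = 0·0 + 8·15 = 1
(h_16, h_17) = (0, 1) = (h_0, h_1), so the sequence has period 16.
78 ≡ 14 (mod 16), hence h_78 = h_14 = 0.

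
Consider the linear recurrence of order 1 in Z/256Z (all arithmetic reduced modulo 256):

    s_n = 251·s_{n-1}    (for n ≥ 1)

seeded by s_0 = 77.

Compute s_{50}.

s_1 = 251·77 = 127
s_2 = 251·127 = 133
s_3 = 251·133 = 103
s_4 = 251·103 = 253
s_5 = 251·253 = 15
s_6 = 251·15 = 181
s_7 = 251·181 = 119
s_8 = 251·119 = 173
s_9 = 251·173 = 159
s_10 = 251·159 = 229
s_11 = 251·229 = 135
s_12 = 251·135 = 93
s_13 = 251·93 = 47
s_14 = 251·47 = 21
s_15 = 251·21 = 151
s_16 = 251·151 = 13
s_17 = 251·13 = 191
s_18 = 251·191 = 69
s_19 = 251·69 = 167
s_20 = 251·167 = 189
s_21 = 251·189 = 79
s_22 = 251·79 = 117
s_23 = 251·117 = 183
s_24 = 251·183 = 109
s_25 = 251·109 = 223
s_26 = 251·223 = 165
s_27 = 251·165 = 199
s_28 = 251·199 = 29
s_29 = 251·29 = 111
s_30 = 251·111 = 213
s_31 = 251·213 = 215
s_32 = 251·215 = 205
s_33 = 251·205 = 255
s_34 = 251·255 = 5
s_35 = 251·5 = 231
s_36 = 251·231 = 125
s_37 = 251·125 = 143
s_38 = 251·143 = 53
s_39 = 251·53 = 247
s_40 = 251·247 = 45
s_41 = 251·45 = 31
s_42 = 251·31 = 101
s_43 = 251·101 = 7
s_44 = 251·7 = 221
s_45 = 251·221 = 175
s_46 = 251·175 = 149
s_47 = 251·149 = 23
s_48 = 251·23 = 141
s_49 = 251·141 = 63
s_50 = 251·63 = 197

197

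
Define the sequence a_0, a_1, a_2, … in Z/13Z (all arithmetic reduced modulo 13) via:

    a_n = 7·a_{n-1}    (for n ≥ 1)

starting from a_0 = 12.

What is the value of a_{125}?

2

a_1 = 7·12 = 6
a_2 = 7·6 = 3
a_3 = 7·3 = 8
a_4 = 7·8 = 4
a_5 = 7·4 = 2
a_6 = 7·2 = 1
a_7 = 7·1 = 7
a_8 = 7·7 = 10
a_9 = 7·10 = 5
a_10 = 7·5 = 9
a_11 = 7·9 = 11
a_12 = 7·11 = 12
(a_12) = (12) = (a_0), so the sequence has period 12.
125 ≡ 5 (mod 12), hence a_125 = a_5 = 2.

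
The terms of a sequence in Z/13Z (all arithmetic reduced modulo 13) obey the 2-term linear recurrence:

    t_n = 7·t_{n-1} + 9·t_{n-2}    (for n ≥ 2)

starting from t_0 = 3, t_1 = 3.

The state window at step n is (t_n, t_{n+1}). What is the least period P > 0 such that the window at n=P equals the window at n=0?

n=0: window = (3, 3)
n=1: window = (3, 9)
n=2: window = (9, 12)
n=3: window = (12, 9)
n=4: window = (9, 2)
n=5: window = (2, 4)
n=6: window = (4, 7)
n=7: window = (7, 7)
n=8: window = (7, 8)
n=9: window = (8, 2)
n=10: window = (2, 8)
n=11: window = (8, 9)
n=12: window = (9, 5)
n=13: window = (5, 12)
n=14: window = (12, 12)
n=15: window = (12, 10)
n=16: window = (10, 9)
n=17: window = (9, 10)
n=18: window = (10, 8)
n=19: window = (8, 3)
n=20: window = (3, 2)
n=21: window = (2, 2)
n=22: window = (2, 6)
n=23: window = (6, 8)
n=24: window = (8, 6)
n=25: window = (6, 10)
n=26: window = (10, 7)
n=27: window = (7, 9)
n=28: window = (9, 9)
n=29: window = (9, 1)
n=30: window = (1, 10)
n=31: window = (10, 1)
n=32: window = (1, 6)
n=33: window = (6, 12)
n=34: window = (12, 8)
n=35: window = (8, 8)
n=36: window = (8, 11)
n=37: window = (11, 6)
n=38: window = (6, 11)
n=39: window = (11, 1)
n=40: window = (1, 2)
…
n=82: window = (12, 11)
n=83: window = (11, 3)
n=84: window = (3, 3)
window at n=84 equals window at n=0 → period = 84

84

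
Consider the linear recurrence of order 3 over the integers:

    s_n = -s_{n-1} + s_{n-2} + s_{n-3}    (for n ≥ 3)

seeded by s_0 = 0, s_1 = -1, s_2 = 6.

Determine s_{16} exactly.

s_3 = -1·6 + 1·-1 + 1·0 = -7
s_4 = -1·-7 + 1·6 + 1·-1 = 12
s_5 = -1·12 + 1·-7 + 1·6 = -13
s_6 = -1·-13 + 1·12 + 1·-7 = 18
s_7 = -1·18 + 1·-13 + 1·12 = -19
s_8 = -1·-19 + 1·18 + 1·-13 = 24
s_9 = -1·24 + 1·-19 + 1·18 = -25
s_10 = -1·-25 + 1·24 + 1·-19 = 30
s_11 = -1·30 + 1·-25 + 1·24 = -31
s_12 = -1·-31 + 1·30 + 1·-25 = 36
s_13 = -1·36 + 1·-31 + 1·30 = -37
s_14 = -1·-37 + 1·36 + 1·-31 = 42
s_15 = -1·42 + 1·-37 + 1·36 = -43
s_16 = -1·-43 + 1·42 + 1·-37 = 48

48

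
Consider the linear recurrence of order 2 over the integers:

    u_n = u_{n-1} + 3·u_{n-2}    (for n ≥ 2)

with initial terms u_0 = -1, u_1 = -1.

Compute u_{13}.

-32689

u_2 = 1·-1 + 3·-1 = -4
u_3 = 1·-4 + 3·-1 = -7
u_4 = 1·-7 + 3·-4 = -19
u_5 = 1·-19 + 3·-7 = -40
u_6 = 1·-40 + 3·-19 = -97
u_7 = 1·-97 + 3·-40 = -217
u_8 = 1·-217 + 3·-97 = -508
u_9 = 1·-508 + 3·-217 = -1159
u_10 = 1·-1159 + 3·-508 = -2683
u_11 = 1·-2683 + 3·-1159 = -6160
u_12 = 1·-6160 + 3·-2683 = -14209
u_13 = 1·-14209 + 3·-6160 = -32689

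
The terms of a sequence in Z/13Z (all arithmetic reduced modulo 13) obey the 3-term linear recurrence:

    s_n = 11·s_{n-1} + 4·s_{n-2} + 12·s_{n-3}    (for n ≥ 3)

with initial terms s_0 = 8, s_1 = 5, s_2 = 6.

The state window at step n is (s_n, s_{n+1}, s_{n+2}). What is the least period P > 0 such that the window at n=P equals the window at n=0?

n=0: window = (8, 5, 6)
n=1: window = (5, 6, 0)
n=2: window = (6, 0, 6)
n=3: window = (0, 6, 8)
n=4: window = (6, 8, 8)
n=5: window = (8, 8, 10)
n=6: window = (8, 10, 4)
n=7: window = (10, 4, 11)
n=8: window = (4, 11, 10)
n=9: window = (11, 10, 7)
n=10: window = (10, 7, 2)
n=11: window = (7, 2, 1)
n=12: window = (2, 1, 12)
n=13: window = (1, 12, 4)
n=14: window = (12, 4, 0)
n=15: window = (4, 0, 4)
n=16: window = (0, 4, 1)
n=17: window = (4, 1, 1)
n=18: window = (1, 1, 11)
n=19: window = (1, 11, 7)
n=20: window = (11, 7, 3)
n=21: window = (7, 3, 11)
n=22: window = (3, 11, 9)
n=23: window = (11, 9, 10)
n=24: window = (9, 10, 5)
n=25: window = (10, 5, 8)
n=26: window = (5, 8, 7)
n=27: window = (8, 7, 0)
n=28: window = (7, 0, 7)
n=29: window = (0, 7, 5)
n=30: window = (7, 5, 5)
n=31: window = (5, 5, 3)
n=32: window = (5, 3, 9)
n=33: window = (3, 9, 2)
n=34: window = (9, 2, 3)
n=35: window = (2, 3, 6)
n=36: window = (3, 6, 11)
n=37: window = (6, 11, 12)
n=38: window = (11, 12, 1)
n=39: window = (12, 1, 9)
n=40: window = (1, 9, 0)
…
n=50: window = (4, 3, 8)
n=51: window = (3, 8, 5)
n=52: window = (8, 5, 6)
window at n=52 equals window at n=0 → period = 52

52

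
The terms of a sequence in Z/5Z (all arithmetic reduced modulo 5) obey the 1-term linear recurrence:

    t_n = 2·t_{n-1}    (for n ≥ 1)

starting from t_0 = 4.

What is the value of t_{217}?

t_1 = 2·4 = 3
t_2 = 2·3 = 1
t_3 = 2·1 = 2
t_4 = 2·2 = 4
(t_4) = (4) = (t_0), so the sequence has period 4.
217 ≡ 1 (mod 4), hence t_217 = t_1 = 3.

3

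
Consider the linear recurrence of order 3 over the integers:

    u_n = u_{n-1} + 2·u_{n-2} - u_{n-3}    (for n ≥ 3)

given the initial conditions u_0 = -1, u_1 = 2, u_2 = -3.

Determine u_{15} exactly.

u_3 = 1·-3 + 2·2 + -1·-1 = 2
u_4 = 1·2 + 2·-3 + -1·2 = -6
u_5 = 1·-6 + 2·2 + -1·-3 = 1
u_6 = 1·1 + 2·-6 + -1·2 = -13
u_7 = 1·-13 + 2·1 + -1·-6 = -5
u_8 = 1·-5 + 2·-13 + -1·1 = -32
u_9 = 1·-32 + 2·-5 + -1·-13 = -29
u_10 = 1·-29 + 2·-32 + -1·-5 = -88
u_11 = 1·-88 + 2·-29 + -1·-32 = -114
u_12 = 1·-114 + 2·-88 + -1·-29 = -261
u_13 = 1·-261 + 2·-114 + -1·-88 = -401
u_14 = 1·-401 + 2·-261 + -1·-114 = -809
u_15 = 1·-809 + 2·-401 + -1·-261 = -1350

-1350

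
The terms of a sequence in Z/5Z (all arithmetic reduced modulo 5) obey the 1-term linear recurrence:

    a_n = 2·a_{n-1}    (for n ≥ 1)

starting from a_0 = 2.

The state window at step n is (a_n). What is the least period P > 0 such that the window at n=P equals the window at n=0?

n=0: window = (2)
n=1: window = (4)
n=2: window = (3)
n=3: window = (1)
n=4: window = (2)
window at n=4 equals window at n=0 → period = 4

4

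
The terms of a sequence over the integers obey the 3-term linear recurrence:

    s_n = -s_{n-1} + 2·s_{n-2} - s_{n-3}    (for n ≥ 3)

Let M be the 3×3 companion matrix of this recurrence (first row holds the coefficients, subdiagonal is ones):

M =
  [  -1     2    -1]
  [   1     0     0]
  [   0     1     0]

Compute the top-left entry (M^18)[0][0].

578949

(M^18)[0][0] is the top entry after applying M 18 times to the unit state (1, 0, 0). Equivalently it is h_{20} for the auxiliary sequence (h_n) obeying the same recurrence with h_2 = 1 and h_i = 0 for 0 ≤ i < 2:
h_3 = -1·1 + 2·0 + -1·0 = -1
h_4 = -1·-1 + 2·1 + -1·0 = 3
h_5 = -1·3 + 2·-1 + -1·1 = -6
h_6 = -1·-6 + 2·3 + -1·-1 = 13
h_7 = -1·13 + 2·-6 + -1·3 = -28
h_8 = -1·-28 + 2·13 + -1·-6 = 60
h_9 = -1·60 + 2·-28 + -1·13 = -129
h_10 = -1·-129 + 2·60 + -1·-28 = 277
h_11 = -1·277 + 2·-129 + -1·60 = -595
h_12 = -1·-595 + 2·277 + -1·-129 = 1278
h_13 = -1·1278 + 2·-595 + -1·277 = -2745
h_14 = -1·-2745 + 2·1278 + -1·-595 = 5896
h_15 = -1·5896 + 2·-2745 + -1·1278 = -12664
h_16 = -1·-12664 + 2·5896 + -1·-2745 = 27201
h_17 = -1·27201 + 2·-12664 + -1·5896 = -58425
h_18 = -1·-58425 + 2·27201 + -1·-12664 = 125491
h_19 = -1·125491 + 2·-58425 + -1·27201 = -269542
h_20 = -1·-269542 + 2·125491 + -1·-58425 = 578949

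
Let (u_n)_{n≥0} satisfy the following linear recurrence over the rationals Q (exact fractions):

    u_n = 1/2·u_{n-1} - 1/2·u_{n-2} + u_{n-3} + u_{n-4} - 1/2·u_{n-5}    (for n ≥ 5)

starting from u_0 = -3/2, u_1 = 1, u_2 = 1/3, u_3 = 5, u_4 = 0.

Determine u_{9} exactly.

u_5 = 1/2·0 + -1/2·5 + 1·1/3 + 1·1 + -1/2·-3/2 = -5/12
u_6 = 1/2·-5/12 + -1/2·0 + 1·5 + 1·1/3 + -1/2·1 = 37/8
u_7 = 1/2·37/8 + -1/2·-5/12 + 1·0 + 1·5 + -1/2·1/3 = 353/48
u_8 = 1/2·353/48 + -1/2·37/8 + 1·-5/12 + 1·0 + -1/2·5 = -149/96
u_9 = 1/2·-149/96 + -1/2·353/48 + 1·37/8 + 1·-5/12 + -1/2·0 = -47/192

-47/192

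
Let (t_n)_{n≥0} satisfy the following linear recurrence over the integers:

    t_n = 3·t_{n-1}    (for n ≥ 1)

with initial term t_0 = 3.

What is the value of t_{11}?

531441

t_1 = 3·3 = 9
t_2 = 3·9 = 27
t_3 = 3·27 = 81
t_4 = 3·81 = 243
t_5 = 3·243 = 729
t_6 = 3·729 = 2187
t_7 = 3·2187 = 6561
t_8 = 3·6561 = 19683
t_9 = 3·19683 = 59049
t_10 = 3·59049 = 177147
t_11 = 3·177147 = 531441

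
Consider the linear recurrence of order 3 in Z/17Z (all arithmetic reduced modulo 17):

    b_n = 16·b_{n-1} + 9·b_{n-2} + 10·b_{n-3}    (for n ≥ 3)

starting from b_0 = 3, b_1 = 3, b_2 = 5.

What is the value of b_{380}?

b_3 = 16·5 + 9·3 + 10·3 = 1
b_4 = 16·1 + 9·5 + 10·3 = 6
b_5 = 16·6 + 9·1 + 10·5 = 2
b_6 = 16·2 + 9·6 + 10·1 = 11
b_7 = 16·11 + 9·2 + 10·6 = 16
b_8 = 16·16 + 9·11 + 10·2 = 1
b_9 = 16·1 + 9·16 + 10·11 = 15
b_10 = 16·15 + 9·1 + 10·16 = 1
b_11 = 16·1 + 9·15 + 10·1 = 8
b_12 = 16·8 + 9·1 + 10·15 = 15
b_13 = 16·15 + 9·8 + 10·1 = 16
b_14 = 16·16 + 9·15 + 10·8 = 12
b_15 = 16·12 + 9·16 + 10·15 = 10
b_16 = 16·10 + 9·12 + 10·16 = 3
b_17 = 16·3 + 9·10 + 10·12 = 3
b_18 = 16·3 + 9·3 + 10·10 = 5
(b_16, b_17, b_18) = (3, 3, 5) = (b_0, b_1, b_2), so the sequence has period 16.
380 ≡ 12 (mod 16), hence b_380 = b_12 = 15.

15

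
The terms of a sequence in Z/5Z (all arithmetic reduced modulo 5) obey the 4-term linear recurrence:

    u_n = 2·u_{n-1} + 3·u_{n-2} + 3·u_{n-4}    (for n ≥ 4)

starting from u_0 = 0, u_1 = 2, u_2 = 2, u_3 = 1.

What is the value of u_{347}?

0

u_4 = 2·1 + 3·2 + 0·2 + 3·0 = 3
u_5 = 2·3 + 3·1 + 0·2 + 3·2 = 0
u_6 = 2·0 + 3·3 + 0·1 + 3·2 = 0
u_7 = 2·0 + 3·0 + 0·3 + 3·1 = 3
u_8 = 2·3 + 3·0 + 0·0 + 3·3 = 0
u_9 = 2·0 + 3·3 + 0·0 + 3·0 = 4
u_10 = 2·4 + 3·0 + 0·3 + 3·0 = 3
u_11 = 2·3 + 3·4 + 0·0 + 3·3 = 2
u_12 = 2·2 + 3·3 + 0·4 + 3·0 = 3
u_13 = 2·3 + 3·2 + 0·3 + 3·4 = 4
u_14 = 2·4 + 3·3 + 0·2 + 3·3 = 1
u_15 = 2·1 + 3·4 + 0·3 + 3·2 = 0
u_16 = 2·0 + 3·1 + 0·4 + 3·3 = 2
u_17 = 2·2 + 3·0 + 0·1 + 3·4 = 1
u_18 = 2·1 + 3·2 + 0·0 + 3·1 = 1
u_19 = 2·1 + 3·1 + 0·2 + 3·0 = 0
u_20 = 2·0 + 3·1 + 0·1 + 3·2 = 4
u_21 = 2·4 + 3·0 + 0·1 + 3·1 = 1
u_22 = 2·1 + 3·4 + 0·0 + 3·1 = 2
u_23 = 2·2 + 3·1 + 0·4 + 3·0 = 2
u_24 = 2·2 + 3·2 + 0·1 + 3·4 = 2
u_25 = 2·2 + 3·2 + 0·2 + 3·1 = 3
u_26 = 2·3 + 3·2 + 0·2 + 3·2 = 3
u_27 = 2·3 + 3·3 + 0·2 + 3·2 = 1
u_28 = 2·1 + 3·3 + 0·3 + 3·2 = 2
u_29 = 2·2 + 3·1 + 0·3 + 3·3 = 1
u_30 = 2·1 + 3·2 + 0·1 + 3·3 = 2
u_31 = 2·2 + 3·1 + 0·2 + 3·1 = 0
u_32 = 2·0 + 3·2 + 0·1 + 3·2 = 2
u_33 = 2·2 + 3·0 + 0·2 + 3·1 = 2
u_34 = 2·2 + 3·2 + 0·0 + 3·2 = 1
(u_31, u_32, u_33, u_34) = (0, 2, 2, 1) = (u_0, u_1, u_2, u_3), so the sequence has period 31.
347 ≡ 6 (mod 31), hence u_347 = u_6 = 0.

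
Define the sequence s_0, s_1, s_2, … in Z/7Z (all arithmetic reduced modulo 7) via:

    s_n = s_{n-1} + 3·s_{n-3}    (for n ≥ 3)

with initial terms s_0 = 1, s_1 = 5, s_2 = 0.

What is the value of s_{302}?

s_3 = 1·0 + 0·5 + 3·1 = 3
s_4 = 1·3 + 0·0 + 3·5 = 4
s_5 = 1·4 + 0·3 + 3·0 = 4
s_6 = 1·4 + 0·4 + 3·3 = 6
s_7 = 1·6 + 0·4 + 3·4 = 4
s_8 = 1·4 + 0·6 + 3·4 = 2
Continuing the recurrence:
  s_9 = 6;  s_10 = 4;  s_11 = 3;  s_12 = 0;  s_13 = 5;  s_14 = 0
  s_15 = 0;  s_16 = 1;  s_17 = 1;  s_18 = 1;  s_19 = 4;  s_20 = 0
  s_21 = 3;  s_22 = 1;  s_23 = 1;  s_24 = 3;  s_25 = 6;  s_26 = 2
  s_27 = 4;  s_28 = 1;  s_29 = 0;  s_30 = 5;  s_31 = 1;  s_32 = 1
  s_33 = 2;  s_34 = 5;  s_35 = 1;  s_36 = 0;  s_37 = 1;  s_38 = 4
  s_39 = 4;  s_40 = 0;  s_41 = 5;  s_42 = 3;  s_43 = 3;  s_44 = 4
  s_45 = 6;  s_46 = 1;  s_47 = 6;  s_48 = 3;  s_49 = 6;  s_50 = 3
  s_51 = 5;  s_52 = 2;  s_53 = 4;  s_54 = 5;  s_55 = 4;  s_56 = 2
  s_57 = 3;  s_58 = 1;  s_59 = 0;  s_60 = 2;  s_61 = 5;  s_62 = 5
  s_63 = 4;  s_64 = 5;  s_65 = 6;  s_66 = 4;  s_67 = 5;  s_68 = 2
  s_69 = 0;  s_70 = 1;  s_71 = 0;  s_72 = 0;  s_73 = 3;  s_74 = 3
  s_75 = 3;  s_76 = 5;  s_77 = 0;  s_78 = 2;  s_79 = 3;  s_80 = 3
  s_81 = 2;  s_82 = 4;  s_83 = 6;  s_84 = 5;  s_85 = 3;  s_86 = 0
  s_87 = 1;  s_88 = 3;  s_89 = 3;  s_90 = 6;  s_91 = 1;  s_92 = 3
  s_93 = 0;  s_94 = 3;  s_95 = 5;  s_96 = 5;  s_97 = 0;  s_98 = 1
  s_99 = 2;  s_100 = 2;  s_101 = 5;  s_102 = 4;  s_103 = 3;  s_104 = 4
  s_105 = 2;  s_106 = 4;  s_107 = 2;  s_108 = 1;  s_109 = 6;  s_110 = 5
  s_111 = 1;  s_112 = 5;  s_113 = 6;  s_114 = 2;  s_115 = 3;  s_116 = 0
  s_117 = 6;  s_118 = 1;  s_119 = 1;  s_120 = 5;  s_121 = 1;  s_122 = 4
  s_123 = 5;  s_124 = 1;  s_125 = 6;  s_126 = 0;  s_127 = 3;  s_128 = 0
  s_129 = 0;  s_130 = 2;  s_131 = 2;  s_132 = 2;  s_133 = 1;  s_134 = 0
  s_135 = 6;  s_136 = 2;  s_137 = 2;  s_138 = 6;  s_139 = 5;  s_140 = 4
  s_141 = 1;  s_142 = 2;  s_143 = 0;  s_144 = 3;  s_145 = 2;  s_146 = 2
  s_147 = 4;  s_148 = 3;  s_149 = 2;  s_150 = 0;  s_151 = 2;  s_152 = 1
  s_153 = 1;  s_154 = 0;  s_155 = 3;  s_156 = 6;  s_157 = 6;  s_158 = 1
  s_159 = 5;  s_160 = 2;  s_161 = 5;  s_162 = 6;  s_163 = 5;  s_164 = 6
  s_165 = 3;  s_166 = 4;  s_167 = 1;  s_168 = 3;  s_169 = 1;  s_170 = 4
  s_171 = 6;  s_172 = 2;  s_173 = 0;  s_174 = 4;  s_175 = 3;  s_176 = 3
  s_177 = 1;  s_178 = 3;  s_179 = 5;  s_180 = 1;  s_181 = 3;  s_182 = 4
  s_183 = 0;  s_184 = 2;  s_185 = 0;  s_186 = 0;  s_187 = 6;  s_188 = 6
  s_189 = 6;  s_190 = 3;  s_191 = 0;  s_192 = 4;  s_193 = 6;  s_194 = 6
  s_195 = 4;  s_196 = 1;  s_197 = 5;  s_198 = 3;  s_199 = 6;  s_200 = 0
  s_201 = 2;  s_202 = 6;  s_203 = 6;  s_204 = 5;  s_205 = 2;  s_206 = 6
  s_207 = 0;  s_208 = 6;  s_209 = 3;  s_210 = 3;  s_211 = 0;  s_212 = 2
  s_213 = 4;  s_214 = 4;  s_215 = 3;  s_216 = 1;  s_217 = 6;  s_218 = 1
  s_219 = 4;  s_220 = 1;  s_221 = 4;  s_222 = 2;  s_223 = 5;  s_224 = 3
  s_225 = 2;  s_226 = 3;  s_227 = 5;  s_228 = 4;  s_229 = 6;  s_230 = 0
  s_231 = 5;  s_232 = 2;  s_233 = 2;  s_234 = 3;  s_235 = 2;  s_236 = 1
  s_237 = 3;  s_238 = 2;  s_239 = 5;  s_240 = 0;  s_241 = 6;  s_242 = 0
  s_243 = 0;  s_244 = 4;  s_245 = 4;  s_246 = 4;  s_247 = 2;  s_248 = 0
  s_249 = 5;  s_250 = 4;  s_251 = 4;  s_252 = 5;  s_253 = 3;  s_254 = 1
  s_255 = 2;  s_256 = 4;  s_257 = 0;  s_258 = 6;  s_259 = 4;  s_260 = 4
  s_261 = 1;  s_262 = 6;  s_263 = 4;  s_264 = 0;  s_265 = 4;  s_266 = 2
  s_267 = 2;  s_268 = 0;  s_269 = 6;  s_270 = 5;  s_271 = 5;  s_272 = 2
  s_273 = 3;  s_274 = 4;  s_275 = 3;  s_276 = 5;  s_277 = 3;  s_278 = 5
  s_279 = 6;  s_280 = 1;  s_281 = 2;  s_282 = 6;  s_283 = 2;  s_284 = 1
  s_285 = 5;  s_286 = 4;  s_287 = 0;  s_288 = 1;  s_289 = 6;  s_290 = 6
  s_291 = 2;  s_292 = 6;  s_293 = 3;  s_294 = 2;  s_295 = 6;  s_296 = 1
  s_297 = 0;  s_298 = 4;  s_299 = 0;  s_300 = 0
s_301 = 1·0 + 0·0 + 3·4 = 5
s_302 = 1·5 + 0·0 + 3·0 = 5

5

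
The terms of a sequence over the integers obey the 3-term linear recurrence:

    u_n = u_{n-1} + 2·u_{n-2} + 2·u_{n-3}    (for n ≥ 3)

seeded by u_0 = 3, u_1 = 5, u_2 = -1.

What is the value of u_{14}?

86239

u_3 = 1·-1 + 2·5 + 2·3 = 15
u_4 = 1·15 + 2·-1 + 2·5 = 23
u_5 = 1·23 + 2·15 + 2·-1 = 51
u_6 = 1·51 + 2·23 + 2·15 = 127
u_7 = 1·127 + 2·51 + 2·23 = 275
u_8 = 1·275 + 2·127 + 2·51 = 631
u_9 = 1·631 + 2·275 + 2·127 = 1435
u_10 = 1·1435 + 2·631 + 2·275 = 3247
u_11 = 1·3247 + 2·1435 + 2·631 = 7379
u_12 = 1·7379 + 2·3247 + 2·1435 = 16743
u_13 = 1·16743 + 2·7379 + 2·3247 = 37995
u_14 = 1·37995 + 2·16743 + 2·7379 = 86239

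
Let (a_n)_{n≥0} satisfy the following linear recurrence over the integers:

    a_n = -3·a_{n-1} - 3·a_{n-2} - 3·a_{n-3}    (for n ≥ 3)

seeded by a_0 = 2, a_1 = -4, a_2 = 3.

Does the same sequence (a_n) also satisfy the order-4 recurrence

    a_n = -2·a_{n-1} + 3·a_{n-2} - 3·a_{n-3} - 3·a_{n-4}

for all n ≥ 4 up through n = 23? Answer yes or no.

no

Terms a_0..a_23: 2, -4, 3, -3, 12, -36, 81, -171, 378, -864, 1971, -4455, 10044, -22680, 51273, -115911, 261954, -591948, 1337715, -3023163, 6832188, -15440220, 34893585, -78856659
n=4: candidate gives 21, actual a_4 = 12 ✗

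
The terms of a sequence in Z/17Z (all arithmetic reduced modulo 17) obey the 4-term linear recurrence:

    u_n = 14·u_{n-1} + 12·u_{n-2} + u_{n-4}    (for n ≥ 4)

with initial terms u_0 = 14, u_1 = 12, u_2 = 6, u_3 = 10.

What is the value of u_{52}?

2

u_4 = 14·10 + 12·6 + 0·12 + 1·14 = 5
u_5 = 14·5 + 12·10 + 0·6 + 1·12 = 15
u_6 = 14·15 + 12·5 + 0·10 + 1·6 = 4
u_7 = 14·4 + 12·15 + 0·5 + 1·10 = 8
u_8 = 14·8 + 12·4 + 0·15 + 1·5 = 12
u_9 = 14·12 + 12·8 + 0·4 + 1·15 = 7
u_10 = 14·7 + 12·12 + 0·8 + 1·4 = 8
u_11 = 14·8 + 12·7 + 0·12 + 1·8 = 0
u_12 = 14·0 + 12·8 + 0·7 + 1·12 = 6
u_13 = 14·6 + 12·0 + 0·8 + 1·7 = 6
u_14 = 14·6 + 12·6 + 0·0 + 1·8 = 11
u_15 = 14·11 + 12·6 + 0·6 + 1·0 = 5
u_16 = 14·5 + 12·11 + 0·6 + 1·6 = 4
u_17 = 14·4 + 12·5 + 0·11 + 1·6 = 3
u_18 = 14·3 + 12·4 + 0·5 + 1·11 = 16
u_19 = 14·16 + 12·3 + 0·4 + 1·5 = 10
u_20 = 14·10 + 12·16 + 0·3 + 1·4 = 13
u_21 = 14·13 + 12·10 + 0·16 + 1·3 = 16
u_22 = 14·16 + 12·13 + 0·10 + 1·16 = 5
u_23 = 14·5 + 12·16 + 0·13 + 1·10 = 0
u_24 = 14·0 + 12·5 + 0·16 + 1·13 = 5
u_25 = 14·5 + 12·0 + 0·5 + 1·16 = 1
u_26 = 14·1 + 12·5 + 0·0 + 1·5 = 11
u_27 = 14·11 + 12·1 + 0·5 + 1·0 = 13
u_28 = 14·13 + 12·11 + 0·1 + 1·5 = 13
u_29 = 14·13 + 12·13 + 0·11 + 1·1 = 16
u_30 = 14·16 + 12·13 + 0·13 + 1·11 = 0
u_31 = 14·0 + 12·16 + 0·13 + 1·13 = 1
u_32 = 14·1 + 12·0 + 0·16 + 1·13 = 10
u_33 = 14·10 + 12·1 + 0·0 + 1·16 = 15
u_34 = 14·15 + 12·10 + 0·1 + 1·0 = 7
u_35 = 14·7 + 12·15 + 0·10 + 1·1 = 7
u_36 = 14·7 + 12·7 + 0·15 + 1·10 = 5
u_37 = 14·5 + 12·7 + 0·7 + 1·15 = 16
u_38 = 14·16 + 12·5 + 0·7 + 1·7 = 2
u_39 = 14·2 + 12·16 + 0·5 + 1·7 = 6
u_40 = 14·6 + 12·2 + 0·16 + 1·5 = 11
u_41 = 14·11 + 12·6 + 0·2 + 1·16 = 4
u_42 = 14·4 + 12·11 + 0·6 + 1·2 = 3
u_43 = 14·3 + 12·4 + 0·11 + 1·6 = 11
u_44 = 14·11 + 12·3 + 0·4 + 1·11 = 14
u_45 = 14·14 + 12·11 + 0·3 + 1·4 = 9
u_46 = 14·9 + 12·14 + 0·11 + 1·3 = 8
u_47 = 14·8 + 12·9 + 0·14 + 1·11 = 10
u_48 = 14·10 + 12·8 + 0·9 + 1·14 = 12
u_49 = 14·12 + 12·10 + 0·8 + 1·9 = 8
u_50 = 14·8 + 12·12 + 0·10 + 1·8 = 9
u_51 = 14·9 + 12·8 + 0·12 + 1·10 = 11
u_52 = 14·11 + 12·9 + 0·8 + 1·12 = 2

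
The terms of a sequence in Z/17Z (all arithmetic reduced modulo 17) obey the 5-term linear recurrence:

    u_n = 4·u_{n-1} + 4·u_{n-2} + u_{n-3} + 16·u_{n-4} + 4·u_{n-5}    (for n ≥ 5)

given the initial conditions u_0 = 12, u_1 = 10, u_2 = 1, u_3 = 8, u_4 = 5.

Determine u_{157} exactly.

14

u_5 = 4·5 + 4·8 + 1·1 + 16·10 + 4·12 = 6
u_6 = 4·6 + 4·5 + 1·8 + 16·1 + 4·10 = 6
u_7 = 4·6 + 4·6 + 1·5 + 16·8 + 4·1 = 15
u_8 = 4·15 + 4·6 + 1·6 + 16·5 + 4·8 = 15
u_9 = 4·15 + 4·15 + 1·6 + 16·6 + 4·5 = 4
u_10 = 4·4 + 4·15 + 1·15 + 16·6 + 4·6 = 7
u_11 = 4·7 + 4·4 + 1·15 + 16·15 + 4·6 = 0
u_12 = 4·0 + 4·7 + 1·4 + 16·15 + 4·15 = 9
u_13 = 4·9 + 4·0 + 1·7 + 16·4 + 4·15 = 14
u_14 = 4·14 + 4·9 + 1·0 + 16·7 + 4·4 = 16
u_15 = 4·16 + 4·14 + 1·9 + 16·0 + 4·7 = 4
u_16 = 4·4 + 4·16 + 1·14 + 16·9 + 4·0 = 0
u_17 = 4·0 + 4·4 + 1·16 + 16·14 + 4·9 = 3
u_18 = 4·3 + 4·0 + 1·4 + 16·16 + 4·14 = 5
u_19 = 4·5 + 4·3 + 1·0 + 16·4 + 4·16 = 7
u_20 = 4·7 + 4·5 + 1·3 + 16·0 + 4·4 = 16
u_21 = 4·16 + 4·7 + 1·5 + 16·3 + 4·0 = 9
u_22 = 4·9 + 4·16 + 1·7 + 16·5 + 4·3 = 12
u_23 = 4·12 + 4·9 + 1·16 + 16·7 + 4·5 = 11
u_24 = 4·11 + 4·12 + 1·9 + 16·16 + 4·7 = 11
u_25 = 4·11 + 4·11 + 1·12 + 16·9 + 4·16 = 2
u_26 = 4·2 + 4·11 + 1·11 + 16·12 + 4·9 = 2
u_27 = 4·2 + 4·2 + 1·11 + 16·11 + 4·12 = 13
u_28 = 4·13 + 4·2 + 1·2 + 16·11 + 4·11 = 10
u_29 = 4·10 + 4·13 + 1·2 + 16·2 + 4·11 = 0
u_30 = 4·0 + 4·10 + 1·13 + 16·2 + 4·2 = 8
u_31 = 4·8 + 4·0 + 1·10 + 16·13 + 4·2 = 3
u_32 = 4·3 + 4·8 + 1·0 + 16·10 + 4·13 = 1
u_33 = 4·1 + 4·3 + 1·8 + 16·0 + 4·10 = 13
u_34 = 4·13 + 4·1 + 1·3 + 16·8 + 4·0 = 0
u_35 = 4·0 + 4·13 + 1·1 + 16·3 + 4·8 = 14
u_36 = 4·14 + 4·0 + 1·13 + 16·1 + 4·3 = 12
u_37 = 4·12 + 4·14 + 1·0 + 16·13 + 4·1 = 10
u_38 = 4·10 + 4·12 + 1·14 + 16·0 + 4·13 = 1
u_39 = 4·1 + 4·10 + 1·12 + 16·14 + 4·0 = 8
u_40 = 4·8 + 4·1 + 1·10 + 16·12 + 4·14 = 5
(u_36, u_37, u_38, u_39, u_40) = (12, 10, 1, 8, 5) = (u_0, u_1, u_2, u_3, u_4), so the sequence has period 36.
157 ≡ 13 (mod 36), hence u_157 = u_13 = 14.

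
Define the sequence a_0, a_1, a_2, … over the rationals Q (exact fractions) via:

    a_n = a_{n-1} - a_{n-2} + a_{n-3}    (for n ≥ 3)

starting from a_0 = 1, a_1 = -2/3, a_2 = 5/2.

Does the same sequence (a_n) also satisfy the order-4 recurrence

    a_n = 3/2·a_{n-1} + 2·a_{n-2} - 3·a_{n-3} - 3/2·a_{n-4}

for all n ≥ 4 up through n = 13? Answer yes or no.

no

Terms a_0..a_13: 1, -2/3, 5/2, 25/6, 1, -2/3, 5/2, 25/6, 1, -2/3, 5/2, 25/6, 1, -2/3
n=4: candidate gives 47/4, actual a_4 = 1 ✗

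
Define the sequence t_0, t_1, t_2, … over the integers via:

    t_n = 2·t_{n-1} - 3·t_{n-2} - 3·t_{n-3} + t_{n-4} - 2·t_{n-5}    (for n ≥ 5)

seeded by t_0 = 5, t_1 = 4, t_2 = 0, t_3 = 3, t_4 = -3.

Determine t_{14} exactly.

-2481

t_5 = 2·-3 + -3·3 + -3·0 + 1·4 + -2·5 = -21
t_6 = 2·-21 + -3·-3 + -3·3 + 1·0 + -2·4 = -50
t_7 = 2·-50 + -3·-21 + -3·-3 + 1·3 + -2·0 = -25
t_8 = 2·-25 + -3·-50 + -3·-21 + 1·-3 + -2·3 = 154
t_9 = 2·154 + -3·-25 + -3·-50 + 1·-21 + -2·-3 = 518
t_10 = 2·518 + -3·154 + -3·-25 + 1·-50 + -2·-21 = 641
t_11 = 2·641 + -3·518 + -3·154 + 1·-25 + -2·-50 = -659
t_12 = 2·-659 + -3·641 + -3·518 + 1·154 + -2·-25 = -4591
t_13 = 2·-4591 + -3·-659 + -3·641 + 1·518 + -2·154 = -8918
t_14 = 2·-8918 + -3·-4591 + -3·-659 + 1·641 + -2·518 = -2481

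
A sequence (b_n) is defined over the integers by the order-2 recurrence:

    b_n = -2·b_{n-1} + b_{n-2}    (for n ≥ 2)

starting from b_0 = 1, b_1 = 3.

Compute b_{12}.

-35839

b_2 = -2·3 + 1·1 = -5
b_3 = -2·-5 + 1·3 = 13
b_4 = -2·13 + 1·-5 = -31
b_5 = -2·-31 + 1·13 = 75
b_6 = -2·75 + 1·-31 = -181
b_7 = -2·-181 + 1·75 = 437
b_8 = -2·437 + 1·-181 = -1055
b_9 = -2·-1055 + 1·437 = 2547
b_10 = -2·2547 + 1·-1055 = -6149
b_11 = -2·-6149 + 1·2547 = 14845
b_12 = -2·14845 + 1·-6149 = -35839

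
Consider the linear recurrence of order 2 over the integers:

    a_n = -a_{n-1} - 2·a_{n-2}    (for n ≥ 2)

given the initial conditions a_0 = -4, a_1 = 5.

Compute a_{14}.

447

a_2 = -1·5 + -2·-4 = 3
a_3 = -1·3 + -2·5 = -13
a_4 = -1·-13 + -2·3 = 7
a_5 = -1·7 + -2·-13 = 19
a_6 = -1·19 + -2·7 = -33
a_7 = -1·-33 + -2·19 = -5
a_8 = -1·-5 + -2·-33 = 71
a_9 = -1·71 + -2·-5 = -61
a_10 = -1·-61 + -2·71 = -81
a_11 = -1·-81 + -2·-61 = 203
a_12 = -1·203 + -2·-81 = -41
a_13 = -1·-41 + -2·203 = -365
a_14 = -1·-365 + -2·-41 = 447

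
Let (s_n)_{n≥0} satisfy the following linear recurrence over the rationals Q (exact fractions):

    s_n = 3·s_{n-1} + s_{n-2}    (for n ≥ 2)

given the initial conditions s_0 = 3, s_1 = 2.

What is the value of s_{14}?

14824449

s_2 = 3·2 + 1·3 = 9
s_3 = 3·9 + 1·2 = 29
s_4 = 3·29 + 1·9 = 96
s_5 = 3·96 + 1·29 = 317
s_6 = 3·317 + 1·96 = 1047
s_7 = 3·1047 + 1·317 = 3458
s_8 = 3·3458 + 1·1047 = 11421
s_9 = 3·11421 + 1·3458 = 37721
s_10 = 3·37721 + 1·11421 = 124584
s_11 = 3·124584 + 1·37721 = 411473
s_12 = 3·411473 + 1·124584 = 1359003
s_13 = 3·1359003 + 1·411473 = 4488482
s_14 = 3·4488482 + 1·1359003 = 14824449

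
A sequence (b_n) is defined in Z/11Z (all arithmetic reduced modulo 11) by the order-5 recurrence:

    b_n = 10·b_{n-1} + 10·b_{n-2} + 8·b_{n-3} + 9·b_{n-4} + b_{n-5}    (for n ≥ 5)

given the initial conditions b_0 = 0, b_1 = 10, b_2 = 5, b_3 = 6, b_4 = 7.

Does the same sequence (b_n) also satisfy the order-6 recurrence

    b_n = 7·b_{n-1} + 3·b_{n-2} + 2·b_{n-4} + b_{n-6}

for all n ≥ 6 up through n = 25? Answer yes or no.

Terms b_0..b_25: 0, 10, 5, 6, 7, 7, 1, 8, 6, 9, 10, 3, 0, 10, 3, 2, 1, 1, 7, 10, 2, 10, 0, 4, 5, 6
n=6: candidate gives 3, actual b_6 = 1 ✗

no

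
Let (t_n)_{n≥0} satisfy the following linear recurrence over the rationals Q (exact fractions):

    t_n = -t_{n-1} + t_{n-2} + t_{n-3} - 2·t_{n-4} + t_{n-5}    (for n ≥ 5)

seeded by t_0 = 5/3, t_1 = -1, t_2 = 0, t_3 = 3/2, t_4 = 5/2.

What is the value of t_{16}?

t_5 = -1·5/2 + 1·3/2 + 1·0 + -2·-1 + 1·5/3 = 8/3
t_6 = -1·8/3 + 1·5/2 + 1·3/2 + -2·0 + 1·-1 = 1/3
t_7 = -1·1/3 + 1·8/3 + 1·5/2 + -2·3/2 + 1·0 = 11/6
t_8 = -1·11/6 + 1·1/3 + 1·8/3 + -2·5/2 + 1·3/2 = -7/3
t_9 = -1·-7/3 + 1·11/6 + 1·1/3 + -2·8/3 + 1·5/2 = 5/3
t_10 = -1·5/3 + 1·-7/3 + 1·11/6 + -2·1/3 + 1·8/3 = -1/6
t_11 = -1·-1/6 + 1·5/3 + 1·-7/3 + -2·11/6 + 1·1/3 = -23/6
t_12 = -1·-23/6 + 1·-1/6 + 1·5/3 + -2·-7/3 + 1·11/6 = 71/6
t_13 = -1·71/6 + 1·-23/6 + 1·-1/6 + -2·5/3 + 1·-7/3 = -43/2
t_14 = -1·-43/2 + 1·71/6 + 1·-23/6 + -2·-1/6 + 1·5/3 = 63/2
t_15 = -1·63/2 + 1·-43/2 + 1·71/6 + -2·-23/6 + 1·-1/6 = -101/3
t_16 = -1·-101/3 + 1·63/2 + 1·-43/2 + -2·71/6 + 1·-23/6 = 97/6

97/6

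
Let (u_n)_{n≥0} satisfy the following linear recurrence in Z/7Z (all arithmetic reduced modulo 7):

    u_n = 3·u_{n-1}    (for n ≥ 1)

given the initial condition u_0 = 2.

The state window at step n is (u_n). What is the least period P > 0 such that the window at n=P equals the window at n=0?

n=0: window = (2)
n=1: window = (6)
n=2: window = (4)
n=3: window = (5)
n=4: window = (1)
n=5: window = (3)
n=6: window = (2)
window at n=6 equals window at n=0 → period = 6

6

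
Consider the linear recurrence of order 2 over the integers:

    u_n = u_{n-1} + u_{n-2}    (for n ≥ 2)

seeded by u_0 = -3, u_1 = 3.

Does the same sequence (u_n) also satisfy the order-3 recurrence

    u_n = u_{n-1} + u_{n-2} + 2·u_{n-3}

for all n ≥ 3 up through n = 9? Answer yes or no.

no

Terms u_0..u_9: -3, 3, 0, 3, 3, 6, 9, 15, 24, 39
n=3: candidate gives -3, actual u_3 = 3 ✗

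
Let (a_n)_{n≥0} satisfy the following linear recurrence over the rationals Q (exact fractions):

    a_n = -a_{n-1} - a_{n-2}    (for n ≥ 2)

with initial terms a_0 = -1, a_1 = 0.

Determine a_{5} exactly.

1

a_2 = -1·0 + -1·-1 = 1
a_3 = -1·1 + -1·0 = -1
a_4 = -1·-1 + -1·1 = 0
a_5 = -1·0 + -1·-1 = 1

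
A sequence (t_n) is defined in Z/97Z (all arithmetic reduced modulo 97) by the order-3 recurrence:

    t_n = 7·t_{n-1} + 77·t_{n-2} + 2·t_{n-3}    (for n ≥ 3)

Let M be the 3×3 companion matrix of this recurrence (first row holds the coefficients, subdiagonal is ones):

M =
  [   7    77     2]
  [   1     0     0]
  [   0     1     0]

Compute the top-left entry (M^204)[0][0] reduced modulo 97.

(M^204)[0][0] is the top entry after applying M 204 times to the unit state (1, 0, 0). Equivalently it is h_{206} for the auxiliary sequence (h_n) obeying the same recurrence with h_2 = 1 and h_i = 0 for 0 ≤ i < 2:
h_3 = 7·1 + 77·0 + 2·0 = 7
h_4 = 7·7 + 77·1 + 2·0 = 29
h_5 = 7·29 + 77·7 + 2·1 = 65
h_6 = 7·65 + 77·29 + 2·7 = 83
h_7 = 7·83 + 77·65 + 2·29 = 18
h_8 = 7·18 + 77·83 + 2·65 = 51
Continuing the recurrence:
  h_9 = 66;  h_10 = 60;  h_11 = 75;  h_12 = 39;  h_13 = 57;  h_14 = 60
  h_15 = 37;  h_16 = 46;  h_17 = 90;  h_18 = 75;  h_19 = 78;  h_20 = 2
  h_21 = 59;  h_22 = 44;  h_23 = 5;  h_24 = 49;  h_25 = 40;  h_26 = 86
  h_27 = 94;  h_28 = 85;  h_29 = 51;  h_30 = 9;  h_31 = 86;  h_32 = 39
  h_33 = 26;  h_34 = 59;  h_35 = 68;  h_36 = 27;  h_37 = 14;  h_38 = 82
  h_39 = 57;  h_40 = 48;  h_41 = 39;  h_42 = 9;  h_43 = 58;  h_44 = 13
  h_45 = 16;  h_46 = 65;  h_47 = 64;  h_48 = 53;  h_49 = 94;  h_50 = 17
  h_51 = 91;  h_52 = 0;  h_53 = 57;  h_54 = 96;  h_55 = 17;  h_56 = 59
  h_57 = 71;  h_58 = 30;  h_59 = 72;  h_60 = 46;  h_61 = 9;  h_62 = 63
  h_63 = 62;  h_64 = 65;  h_65 = 20;  h_66 = 31;  h_67 = 44;  h_68 = 19
  h_69 = 91;  h_70 = 54;  h_71 = 51;  h_72 = 41;  h_73 = 54;  h_74 = 48
  h_75 = 17;  h_76 = 43;  h_77 = 57;  h_78 = 58;  h_79 = 31;  h_80 = 44
  h_81 = 95;  h_82 = 41;  h_83 = 27;  h_84 = 44;  h_85 = 44;  h_86 = 64
  h_87 = 44;  h_88 = 86;  h_89 = 44;  h_90 = 34;  h_91 = 15;  h_92 = 95
  h_93 = 45;  h_94 = 94;  h_95 = 45;  h_96 = 77;  h_97 = 21;  h_98 = 55
  h_99 = 22;  h_100 = 66;  h_101 = 35;  h_102 = 36;  h_103 = 72;  h_104 = 48
  h_105 = 35;  h_106 = 11;  h_107 = 55;  h_108 = 41;  h_109 = 82;  h_110 = 58
  h_111 = 12;  h_112 = 58;  h_113 = 88;  h_114 = 62;  h_115 = 51;  h_116 = 69
  h_117 = 72;  h_118 = 2;  h_119 = 70;  h_120 = 12;  h_121 = 46;  h_122 = 28
  h_123 = 76;  h_124 = 64;  h_125 = 51;  h_126 = 5;  h_127 = 16;  h_128 = 17
  h_129 = 3;  h_130 = 4;  h_131 = 2;  h_132 = 37;  h_133 = 33;  h_134 = 77
  h_135 = 50;  h_136 = 40;  h_137 = 16;  h_138 = 91;  h_139 = 9;  h_140 = 21
  h_141 = 52;  h_142 = 59;  h_143 = 94;  h_144 = 67;  h_145 = 65;  h_146 = 79
  h_147 = 66;  h_148 = 79;  h_149 = 70;  h_150 = 12;  h_151 = 6;  h_152 = 39
  h_153 = 80;  h_154 = 83;  h_155 = 29;  h_156 = 61;  h_157 = 13;  h_158 = 93
  h_159 = 28;  h_160 = 11;  h_161 = 91;  h_162 = 85;  h_163 = 58;  h_164 = 52
  h_165 = 53;  h_166 = 29;  h_167 = 23;  h_168 = 75;  h_169 = 26;  h_170 = 86
  h_171 = 38;  h_172 = 53;  h_173 = 74;  h_174 = 19;  h_175 = 20;  h_176 = 5
  h_177 = 61;  h_178 = 76;  h_179 = 1;  h_180 = 64;  h_181 = 95;  h_182 = 66
  h_183 = 48;  h_184 = 79;  h_185 = 16;  h_186 = 83;  h_187 = 31;  h_188 = 44
  h_189 = 48;  h_190 = 3;  h_191 = 22;  h_192 = 93;  h_193 = 23;  h_194 = 91
  h_195 = 72;  h_196 = 88;  h_197 = 37;  h_198 = 1;  h_199 = 25;  h_200 = 35
  h_201 = 38;  h_202 = 4;  h_203 = 17;  h_204 = 18
h_205 = 7·18 + 77·17 + 2·4 = 85
h_206 = 7·85 + 77·18 + 2·17 = 75

75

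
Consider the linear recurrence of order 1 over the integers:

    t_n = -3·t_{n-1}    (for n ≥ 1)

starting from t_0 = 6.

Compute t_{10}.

t_1 = -3·6 = -18
t_2 = -3·-18 = 54
t_3 = -3·54 = -162
t_4 = -3·-162 = 486
t_5 = -3·486 = -1458
t_6 = -3·-1458 = 4374
t_7 = -3·4374 = -13122
t_8 = -3·-13122 = 39366
t_9 = -3·39366 = -118098
t_10 = -3·-118098 = 354294

354294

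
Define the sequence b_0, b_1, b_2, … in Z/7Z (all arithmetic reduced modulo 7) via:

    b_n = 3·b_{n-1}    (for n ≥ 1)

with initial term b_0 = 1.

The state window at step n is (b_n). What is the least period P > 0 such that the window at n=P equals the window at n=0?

n=0: window = (1)
n=1: window = (3)
n=2: window = (2)
n=3: window = (6)
n=4: window = (4)
n=5: window = (5)
n=6: window = (1)
window at n=6 equals window at n=0 → period = 6

6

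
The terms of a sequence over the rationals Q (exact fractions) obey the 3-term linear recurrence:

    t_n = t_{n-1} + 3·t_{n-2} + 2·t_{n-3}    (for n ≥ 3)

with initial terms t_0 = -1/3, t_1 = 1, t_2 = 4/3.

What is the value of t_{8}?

t_3 = 1·4/3 + 3·1 + 2·-1/3 = 11/3
t_4 = 1·11/3 + 3·4/3 + 2·1 = 29/3
t_5 = 1·29/3 + 3·11/3 + 2·4/3 = 70/3
t_6 = 1·70/3 + 3·29/3 + 2·11/3 = 179/3
t_7 = 1·179/3 + 3·70/3 + 2·29/3 = 149
t_8 = 1·149 + 3·179/3 + 2·70/3 = 1124/3

1124/3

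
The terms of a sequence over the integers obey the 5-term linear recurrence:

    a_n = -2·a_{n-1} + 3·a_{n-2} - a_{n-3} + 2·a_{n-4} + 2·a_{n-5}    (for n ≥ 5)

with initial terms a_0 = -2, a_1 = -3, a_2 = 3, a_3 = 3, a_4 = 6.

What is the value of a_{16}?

a_5 = -2·6 + 3·3 + -1·3 + 2·-3 + 2·-2 = -16
a_6 = -2·-16 + 3·6 + -1·3 + 2·3 + 2·-3 = 47
a_7 = -2·47 + 3·-16 + -1·6 + 2·3 + 2·3 = -136
a_8 = -2·-136 + 3·47 + -1·-16 + 2·6 + 2·3 = 447
a_9 = -2·447 + 3·-136 + -1·47 + 2·-16 + 2·6 = -1369
a_10 = -2·-1369 + 3·447 + -1·-136 + 2·47 + 2·-16 = 4277
a_11 = -2·4277 + 3·-1369 + -1·447 + 2·-136 + 2·47 = -13286
a_12 = -2·-13286 + 3·4277 + -1·-1369 + 2·447 + 2·-136 = 41394
a_13 = -2·41394 + 3·-13286 + -1·4277 + 2·-1369 + 2·447 = -128767
a_14 = -2·-128767 + 3·41394 + -1·-13286 + 2·4277 + 2·-1369 = 400818
a_15 = -2·400818 + 3·-128767 + -1·41394 + 2·-13286 + 2·4277 = -1247349
a_16 = -2·-1247349 + 3·400818 + -1·-128767 + 2·41394 + 2·-13286 = 3882135

3882135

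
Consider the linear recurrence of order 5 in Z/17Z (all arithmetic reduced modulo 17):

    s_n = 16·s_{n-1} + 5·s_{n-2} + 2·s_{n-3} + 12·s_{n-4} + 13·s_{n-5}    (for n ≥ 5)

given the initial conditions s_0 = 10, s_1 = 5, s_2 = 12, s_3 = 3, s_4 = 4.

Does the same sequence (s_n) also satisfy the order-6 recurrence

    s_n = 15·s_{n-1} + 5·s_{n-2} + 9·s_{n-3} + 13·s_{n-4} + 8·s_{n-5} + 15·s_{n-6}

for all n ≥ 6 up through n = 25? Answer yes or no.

no

Terms s_0..s_25: 10, 5, 12, 3, 4, 4, 10, 6, 3, 11, 1, 7, 15, 6, 0, 4, 7, 8, 11, 6, 14, 4, 8, 0, 5, 3
n=6: candidate gives 11, actual s_6 = 10 ✗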